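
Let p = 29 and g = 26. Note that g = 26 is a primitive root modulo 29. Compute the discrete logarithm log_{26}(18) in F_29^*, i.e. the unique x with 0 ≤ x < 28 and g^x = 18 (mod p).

Successive powers of 26 modulo 29:
  26^0=1  26^1=26  26^2=9  26^3=2  26^4=23  26^5=18
So 26^5 ≡ 18 (mod 29), giving x = 5.

5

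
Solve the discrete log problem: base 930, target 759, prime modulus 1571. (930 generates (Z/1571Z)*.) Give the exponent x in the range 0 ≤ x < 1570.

Baby-step giant-step with m = ceil(sqrt(1570)) = 40.
Baby table (930^j mod 1571 for j=0..39):
  0:1  1:930  2:850  3:287  4:1411  5:445  6:677  7:1210
  8:464  9:1066  10:79  11:1204  12:1168  13:679  14:1499  15:593
  16:69  17:1330  18:523  19:951  20:1528  21:856  22:1154  23:227
  24:596  25:1288  26:738  27:1384  28:471  29:1292  30:1316  31:71
  32:48  33:652  34:1525  35:1208  36:175  37:937  38:1076  39:1524
Giant step factor: 930^(-40) ≡ 243 (mod 1571).
Scan 759·243^i mod 1571 for i = 0, 1, …:
  i=0: 759   i=1: 630   i=2: 703   i=3: 1161
  i=4: 914   i=5: 591   i=6: 652
Match at i=6, j=33: x = 6·40 + 33 = 273.

273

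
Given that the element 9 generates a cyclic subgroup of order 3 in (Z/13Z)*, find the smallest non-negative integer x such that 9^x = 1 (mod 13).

Successive powers of 9 modulo 13:
  9^0=1
So 9^0 ≡ 1 (mod 13), giving x = 0.

0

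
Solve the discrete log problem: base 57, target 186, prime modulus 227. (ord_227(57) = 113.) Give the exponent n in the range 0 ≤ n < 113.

104

Baby-step giant-step with m = ceil(sqrt(113)) = 11.
Baby table (57^j mod 227 for j=0..10):
  0:1  1:57  2:71  3:188  4:47  5:182  6:159  7:210
  8:166  9:155  10:209
Giant step factor: 57^(-11) ≡ 25 (mod 227).
Scan 186·25^i mod 227 for i = 0, 1, …:
  i=0: 186   i=1: 110   i=2: 26   i=3: 196
  i=4: 133   i=5: 147   i=6: 43   i=7: 167
  i=8: 89   i=9: 182
Match at i=9, j=5: n = 9·11 + 5 = 104.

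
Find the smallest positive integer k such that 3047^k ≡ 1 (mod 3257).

814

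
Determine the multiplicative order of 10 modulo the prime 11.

The order of 10 must divide p − 1 = 10 = 2 · 5.
Divisors: 1, 2, 5, 10.
Check each in increasing order: 10^1 ≡ 10;  10^2 ≡ 1.
Smallest exponent giving 1 is 2.

2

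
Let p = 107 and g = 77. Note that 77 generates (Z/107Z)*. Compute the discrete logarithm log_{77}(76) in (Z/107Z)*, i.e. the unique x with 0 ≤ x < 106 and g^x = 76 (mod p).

42

Baby-step giant-step with m = ceil(sqrt(106)) = 11.
Baby table (77^j mod 107 for j=0..10):
  0:1  1:77  2:44  3:71  4:10  5:21  6:12  7:68
  8:100  9:103  10:13
Giant step factor: 77^(-11) ≡ 31 (mod 107).
Scan 76·31^i mod 107 for i = 0, 1, …:
  i=0: 76   i=1: 2   i=2: 62   i=3: 103
Match at i=3, j=9: x = 3·11 + 9 = 42.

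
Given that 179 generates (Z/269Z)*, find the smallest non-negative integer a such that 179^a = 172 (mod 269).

96

Baby-step giant-step with m = ceil(sqrt(268)) = 17.
Baby table (179^j mod 269 for j=0..16):
  0:1  1:179  2:30  3:259  4:93  5:238  6:100  7:146
  8:41  9:76  10:154  11:128  12:47  13:74  14:65  15:68
  16:67
Giant step factor: 179^(-17) ≡ 12 (mod 269).
Scan 172·12^i mod 269 for i = 0, 1, …:
  i=0: 172   i=1: 181   i=2: 20   i=3: 240
  i=4: 190   i=5: 128
Match at i=5, j=11: a = 5·17 + 11 = 96.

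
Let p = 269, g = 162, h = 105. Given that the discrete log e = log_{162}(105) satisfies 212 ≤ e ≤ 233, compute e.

224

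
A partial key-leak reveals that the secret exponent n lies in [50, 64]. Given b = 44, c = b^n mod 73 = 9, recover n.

Compute 44^50 mod 73 = 12, then multiply by 44 repeatedly:
  44^50=12  44^51=17  44^52=18  44^53=62  44^54=27
  44^55=20  44^56=4  44^57=30  44^58=6  44^59=45
  44^60=9
Found 9 at exponent 60.

60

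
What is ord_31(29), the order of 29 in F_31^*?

The order of 29 must divide p − 1 = 30 = 2 · 3 · 5.
Divisors: 1, 2, 3, 5, 6, 10, 15, 30.
Check each in increasing order: 29^1 ≡ 29;  29^2 ≡ 4;  29^3 ≡ 23;  29^5 ≡ 30;  29^6 ≡ 2;  29^10 ≡ 1.
Smallest exponent giving 1 is 10.

10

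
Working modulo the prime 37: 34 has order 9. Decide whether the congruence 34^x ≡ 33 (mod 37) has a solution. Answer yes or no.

⟨34⟩ has order 9; its elements mod 37 are {1, 7, 9, 10, 12, 16, 26, 33, 34}.
33 is in this set.

yes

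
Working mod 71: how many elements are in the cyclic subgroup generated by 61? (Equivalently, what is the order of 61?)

70

The order of 61 must divide p − 1 = 70 = 2 · 5 · 7.
Divisors: 1, 2, 5, 7, 10, 14, 35, 70.
Check each in increasing order: 61^1 ≡ 61;  61^2 ≡ 29;  61^5 ≡ 39;  61^7 ≡ 66;  61^10 ≡ 30;  61^14 ≡ 25;  61^35 ≡ 70;  61^70 ≡ 1.
Smallest exponent giving 1 is 70.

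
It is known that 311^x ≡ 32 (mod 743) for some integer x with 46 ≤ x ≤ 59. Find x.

50

Compute 311^46 mod 743 = 83, then multiply by 311 repeatedly:
  311^46=83  311^47=551  311^48=471  311^49=110  311^50=32
Found 32 at exponent 50.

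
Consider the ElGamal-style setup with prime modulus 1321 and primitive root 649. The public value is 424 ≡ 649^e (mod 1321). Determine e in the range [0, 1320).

Baby-step giant-step with m = ceil(sqrt(1320)) = 37.
Baby table (649^j mod 1321 for j=0..36):
  0:1  1:649  2:1123  3:956  4:895  5:936  6:1125  7:933
  8:499  9:206  10:273  11:163  12:107  13:751  14:1271  15:575
  16:653  17:1077  18:164  19:756  20:553  21:906  22:149  23:268
  24:881  25:1097  26:1255  27:759  28:1179  29:312  30:375  31:311
  32:1047  33:509  34:91  35:935  36:476
Giant step factor: 649^(-37) ≡ 146 (mod 1321).
Scan 424·146^i mod 1321 for i = 0, 1, …:
  i=0: 424   i=1: 1138   i=2: 1023   i=3: 85
  i=4: 521   i=5: 769   i=6: 1310   i=7: 1036
  i=8: 662   i=9: 219   i=10: 270   i=11: 1111
  i=12: 1044   i=13: 509
Match at i=13, j=33: e = 13·37 + 33 = 514.

514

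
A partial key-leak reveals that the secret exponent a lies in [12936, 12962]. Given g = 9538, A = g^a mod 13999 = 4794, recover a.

Compute 9538^12936 mod 13999 = 6662, then multiply by 9538 repeatedly:
  9538^12936=6662  9538^12937=695  9538^12938=7383  9538^12939=4084  9538^12940=7974
  9538^12941=13444  9538^12942=12031  9538^12943=1875  9538^12944=7027  9538^12945=10313
  9538^12946=8420  9538^12947=11696  9538^12948=12416  9538^12949=6267  9538^12950=12915
  9538^12951=6069  9538^12952=257  9538^12953=1441  9538^12954=11239  9538^12955=7239
  9538^12956=2514  9538^12957=12244  9538^12958=3614  9538^12959=4794
Found 4794 at exponent 12959.

12959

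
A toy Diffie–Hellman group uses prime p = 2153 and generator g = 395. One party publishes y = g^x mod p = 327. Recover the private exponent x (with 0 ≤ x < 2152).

1117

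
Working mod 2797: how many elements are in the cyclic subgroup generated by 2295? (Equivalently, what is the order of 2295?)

2796

The order of 2295 must divide p − 1 = 2796 = 2^2 · 3 · 233.
Divisors: 1, 2, 3, 4, 6, 12, 233, 466, 699, 932, 1398, 2796.
Check each in increasing order: 2295^1 ≡ 2295;  2295^2 ≡ 274;  2295^3 ≡ 2302;  2295^4 ≡ 2354;  2295^6 ≡ 1686;  2295^12 ≡ 844;  2295^233 ≡ 2386;  2295^466 ≡ 1101;  2295^699 ≡ 603;  2295^932 ≡ 1100;  2295^1398 ≡ 2796;  2295^2796 ≡ 1.
Smallest exponent giving 1 is 2796.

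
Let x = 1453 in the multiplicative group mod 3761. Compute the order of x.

3760

The order of 1453 must divide p − 1 = 3760 = 2^4 · 5 · 47.
Divisors: 1, 2, 4, 5, 8, 10, 16, 20, 40, 47, 80, 94, 188, 235, 376, 470, 752, 940, 1880, 3760.
Check each in increasing order: 1453^1 ≡ 1453;  1453^2 ≡ 1288;  1453^4 ≡ 343;  1453^5 ≡ 1927;  1453^8 ≡ 1058;  1453^10 ≡ 1222;  1453^16 ≡ 2347;  1453^20 ≡ 167;  1453^40 ≡ 1562;  1453^47 ≡ 190;  1453^80 ≡ 2716;  1453^94 ≡ 2251;  1453^188 ≡ 934;  1453^235 ≡ 693;  1453^376 ≡ 3565;  1453^470 ≡ 2602;  1453^752 ≡ 806;  1453^940 ≡ 604;  1453^1880 ≡ 3760;  1453^3760 ≡ 1.
Smallest exponent giving 1 is 3760.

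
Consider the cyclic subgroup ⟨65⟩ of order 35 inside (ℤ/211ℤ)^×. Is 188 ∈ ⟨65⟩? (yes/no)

188 ∈ ⟨65⟩ iff 188^35 ≡ 1 (mod 211), since |⟨65⟩| = 35.
188^35 mod 211 = 1.
Since 1 = 1, 188 lies in the subgroup.

yes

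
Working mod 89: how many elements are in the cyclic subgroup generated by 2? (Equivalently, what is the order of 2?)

11

The order of 2 must divide p − 1 = 88 = 2^3 · 11.
Divisors: 1, 2, 4, 8, 11, 22, 44, 88.
Check each in increasing order: 2^1 ≡ 2;  2^2 ≡ 4;  2^4 ≡ 16;  2^8 ≡ 78;  2^11 ≡ 1.
Smallest exponent giving 1 is 11.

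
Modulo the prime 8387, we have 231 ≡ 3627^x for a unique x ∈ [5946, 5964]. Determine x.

Compute 3627^5946 mod 8387 = 3104, then multiply by 3627 repeatedly:
  3627^5946=3104  3627^5947=2854  3627^5948=1900  3627^5949=5573  3627^5950=601
  3627^5951=7594  3627^5952=530  3627^5953=1687  3627^5954=4626  3627^5955=4502
  3627^5956=7652  3627^5957=1221  3627^5958=231
Found 231 at exponent 5958.

5958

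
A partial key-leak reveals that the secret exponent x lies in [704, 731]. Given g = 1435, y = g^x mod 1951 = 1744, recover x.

729

Compute 1435^704 mod 1951 = 666, then multiply by 1435 repeatedly:
  1435^704=666  1435^705=1671  1435^706=106  1435^707=1883  1435^708=1921
  1435^709=1823  1435^710=1665  1435^711=1251  1435^712=265  1435^713=1781
  1435^714=1876  1435^715=1631  1435^716=1236  1435^717=201  1435^718=1638
  1435^719=1526  1435^720=788  1435^721=1151  1435^722=1139  1435^723=1478
  1435^724=193  1435^725=1864  1435^726=19  1435^727=1902  1435^728=1872
  1435^729=1744
Found 1744 at exponent 729.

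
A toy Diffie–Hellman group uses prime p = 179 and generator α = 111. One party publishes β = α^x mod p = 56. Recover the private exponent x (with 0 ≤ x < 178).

36

Baby-step giant-step with m = ceil(sqrt(178)) = 14.
Baby table (111^j mod 179 for j=0..13):
  0:1  1:111  2:149  3:71  4:5  5:18  6:29  7:176
  8:25  9:90  10:145  11:164  12:125  13:92
Giant step factor: 111^(-14) ≡ 20 (mod 179).
Scan 56·20^i mod 179 for i = 0, 1, …:
  i=0: 56   i=1: 46   i=2: 25
Match at i=2, j=8: x = 2·14 + 8 = 36.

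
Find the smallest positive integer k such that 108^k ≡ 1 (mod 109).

2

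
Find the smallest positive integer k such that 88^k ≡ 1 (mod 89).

2

The order of 88 must divide p − 1 = 88 = 2^3 · 11.
Divisors: 1, 2, 4, 8, 11, 22, 44, 88.
Check each in increasing order: 88^1 ≡ 88;  88^2 ≡ 1.
Smallest exponent giving 1 is 2.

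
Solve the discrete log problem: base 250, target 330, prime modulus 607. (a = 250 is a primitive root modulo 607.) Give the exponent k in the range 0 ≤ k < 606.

Baby-step giant-step with m = ceil(sqrt(606)) = 25.
Baby table (250^j mod 607 for j=0..24):
  0:1  1:250  2:586  3:213  4:441  5:383  6:451  7:455
  8:241  9:157  10:402  11:345  12:56  13:39  14:38  15:395
  16:416  17:203  18:369  19:593  20:142  21:294  22:53  23:503
  24:101
Giant step factor: 250^(-25) ≡ 505 (mod 607).
Scan 330·505^i mod 607 for i = 0, 1, …:
  i=0: 330   i=1: 332   i=2: 128   i=3: 298
  i=4: 561   i=5: 443   i=6: 339   i=7: 21
  i=8: 286   i=9: 571     …   i=18: 26
  i=19: 383
Match at i=19, j=5: k = 19·25 + 5 = 480.

480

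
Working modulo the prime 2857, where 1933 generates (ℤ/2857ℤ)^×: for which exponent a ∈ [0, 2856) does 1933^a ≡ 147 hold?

66

Baby-step giant-step with m = ceil(sqrt(2856)) = 54.
Baby table (1933^j mod 2857 for j=0..53):
  0:1  1:1933  2:2390  3:101  4:957  5:1402  6:1630  7:2376
  8:1609  9:1781  10:2845  11:2517  12:2747  13:1645  14:2801  15:318
  16:439  17:58  18:691  19:1484  20:144  21:1223  22:1320  23:259
  24:672  25:1898  26:446  27:2161  28:279  29:2191  30:1129  31:2466
  32:1302  33:2606  34:507  35:80  36:362  37:2638  38:2366  39:2278
  40:737  41:1835  42:1518  43:155  44:2487  45:1897  46:1370  47:2628
  48:178  49:1234  50:2584  51:836  52:1783  53:997
Giant step factor: 1933^(-54) ≡ 1729 (mod 2857).
Scan 147·1729^i mod 2857 for i = 0, 1, …:
  i=0: 147   i=1: 2747
Match at i=1, j=12: a = 1·54 + 12 = 66.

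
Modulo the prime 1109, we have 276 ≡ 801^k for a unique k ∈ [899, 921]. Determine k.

Compute 801^899 mod 1109 = 391, then multiply by 801 repeatedly:
  801^899=391  801^900=453  801^901=210  801^902=751  801^903=473
  801^904=704  801^905=532  801^906=276
Found 276 at exponent 906.

906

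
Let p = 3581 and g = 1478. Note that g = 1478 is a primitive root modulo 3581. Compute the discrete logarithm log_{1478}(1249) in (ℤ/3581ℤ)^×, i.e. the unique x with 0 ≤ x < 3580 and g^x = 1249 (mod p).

378

Baby-step giant-step with m = ceil(sqrt(3580)) = 60.
Baby table (1478^j mod 3581 for j=0..59):
  0:1  1:1478  2:74  3:1942  4:1895  5:468  6:571  7:2403
  8:2863  9:2353  10:583  11:2234  12:170  13:590  14:1837  15:688
  16:3441  17:778  18:383  19:276  20:3275  21:2519  22:2423  23:194
  24:252  25:32  26:743  27:2368  28:1267  29:3344  30:652  31:367
  32:1695  33:2091  34:95  35:751  36:3449  37:1859  38:975  39:1488
  40:530  41:2682  42:3410  43:1513  44:1670  45:951  46:1826  47:2335
  48:2627  49:902  50:1024  51:2290  52:575  53:1153  54:3159  55:2959
  56:1001  57:525  58:2454  59:3040
Giant step factor: 1478^(-60) ≡ 2114 (mod 3581).
Scan 1249·2114^i mod 3581 for i = 0, 1, …:
  i=0: 1249   i=1: 1189   i=2: 3265   i=3: 1623
  i=4: 424   i=5: 1086   i=6: 383
Match at i=6, j=18: x = 6·60 + 18 = 378.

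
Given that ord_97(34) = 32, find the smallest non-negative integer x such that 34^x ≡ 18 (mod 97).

Successive powers of 34 modulo 97:
  34^0=1  34^1=34  34^2=89  34^3=19  34^4=64  34^5=42
  34^6=70  34^7=52  34^8=22  34^9=69  34^10=18
So 34^10 ≡ 18 (mod 97), giving x = 10.

10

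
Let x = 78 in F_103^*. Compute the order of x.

The order of 78 must divide p − 1 = 102 = 2 · 3 · 17.
Divisors: 1, 2, 3, 6, 17, 34, 51, 102.
Check each in increasing order: 78^1 ≡ 78;  78^2 ≡ 7;  78^3 ≡ 31;  78^6 ≡ 34;  78^17 ≡ 47;  78^34 ≡ 46;  78^51 ≡ 102;  78^102 ≡ 1.
Smallest exponent giving 1 is 102.

102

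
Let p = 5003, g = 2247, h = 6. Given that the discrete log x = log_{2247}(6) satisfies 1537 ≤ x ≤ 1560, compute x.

1539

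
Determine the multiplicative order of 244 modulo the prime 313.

312

The order of 244 must divide p − 1 = 312 = 2^3 · 3 · 13.
Divisors: 1, 2, 3, 4, 6, 8, 12, 13, 24, 26, 39, 52, 78, 104, 156, 312.
Check each in increasing order: 244^1 ≡ 244;  244^2 ≡ 66;  244^3 ≡ 141;  244^4 ≡ 287;  244^6 ≡ 162;  244^8 ≡ 50;  244^12 ≡ 265;  244^13 ≡ 182;  244^24 ≡ 113;  244^26 ≡ 259;  244^39 ≡ 188;  244^52 ≡ 99;  244^78 ≡ 288;  244^104 ≡ 98;  244^156 ≡ 312;  244^312 ≡ 1.
Smallest exponent giving 1 is 312.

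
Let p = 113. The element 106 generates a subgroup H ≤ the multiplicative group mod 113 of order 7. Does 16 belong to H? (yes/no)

yes

⟨106⟩ has order 7; its elements mod 113 are {1, 16, 28, 30, 49, 106, 109}.
16 is in this set.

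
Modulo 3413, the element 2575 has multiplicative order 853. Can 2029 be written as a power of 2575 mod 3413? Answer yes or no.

2029 ∈ ⟨2575⟩ iff 2029^853 ≡ 1 (mod 3413), since |⟨2575⟩| = 853.
2029^853 mod 3413 = 1471.
Since 1471 ≠ 1, 2029 does not lie in the subgroup.

no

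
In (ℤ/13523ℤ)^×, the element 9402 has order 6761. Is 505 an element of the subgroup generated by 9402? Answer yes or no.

yes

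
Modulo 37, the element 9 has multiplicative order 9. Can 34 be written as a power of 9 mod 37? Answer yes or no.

yes

⟨9⟩ has order 9; its elements mod 37 are {1, 7, 9, 10, 12, 16, 26, 33, 34}.
34 is in this set.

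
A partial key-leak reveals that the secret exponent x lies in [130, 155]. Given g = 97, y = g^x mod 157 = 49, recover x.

138

Compute 97^130 mod 157 = 13, then multiply by 97 repeatedly:
  97^130=13  97^131=5  97^132=14  97^133=102  97^134=3
  97^135=134  97^136=124  97^137=96  97^138=49
Found 49 at exponent 138.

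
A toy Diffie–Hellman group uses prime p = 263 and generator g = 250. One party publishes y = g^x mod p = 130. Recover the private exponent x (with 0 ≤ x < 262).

171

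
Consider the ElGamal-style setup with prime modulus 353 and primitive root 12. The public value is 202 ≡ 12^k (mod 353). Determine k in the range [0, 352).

89

Baby-step giant-step with m = ceil(sqrt(352)) = 19.
Baby table (12^j mod 353 for j=0..18):
  0:1  1:12  2:144  3:316  4:262  5:320  6:310  7:190
  8:162  9:179  10:30  11:7  12:84  13:302  14:94  15:69
  16:122  17:52  18:271
Giant step factor: 12^(-19) ≡ 273 (mod 353).
Scan 202·273^i mod 353 for i = 0, 1, …:
  i=0: 202   i=1: 78   i=2: 114   i=3: 58
  i=4: 302
Match at i=4, j=13: k = 4·19 + 13 = 89.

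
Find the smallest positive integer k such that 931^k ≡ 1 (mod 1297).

3

The order of 931 must divide p − 1 = 1296 = 2^4 · 3^4.
Divisors: 1, 2, 3, 4, 6, 8, 9, 12, 16, 18, 24, 27, 36, 48, 54, 72, 81, 108, 144, 162, 216, 324, 432, 648, 1296.
Check each in increasing order: 931^1 ≡ 931;  931^2 ≡ 365;  931^3 ≡ 1.
Smallest exponent giving 1 is 3.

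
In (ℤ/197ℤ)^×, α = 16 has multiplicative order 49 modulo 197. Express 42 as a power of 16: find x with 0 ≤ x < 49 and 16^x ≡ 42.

33

Baby-step giant-step with m = ceil(sqrt(49)) = 7.
Baby table (16^j mod 197 for j=0..6):
  0:1  1:16  2:59  3:156  4:132  5:142  6:105
Giant step factor: 16^(-7) ≡ 36 (mod 197).
Scan 42·36^i mod 197 for i = 0, 1, …:
  i=0: 42   i=1: 133   i=2: 60   i=3: 190
  i=4: 142
Match at i=4, j=5: x = 4·7 + 5 = 33.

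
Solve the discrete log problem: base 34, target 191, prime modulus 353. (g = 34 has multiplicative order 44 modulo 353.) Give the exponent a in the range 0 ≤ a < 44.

Baby-step giant-step with m = ceil(sqrt(44)) = 7.
Baby table (34^j mod 353 for j=0..6):
  0:1  1:34  2:97  3:121  4:231  5:88  6:168
Giant step factor: 34^(-7) ≡ 171 (mod 353).
Scan 191·171^i mod 353 for i = 0, 1, …:
  i=0: 191   i=1: 185   i=2: 218   i=3: 213
  i=4: 64   i=5: 1
Match at i=5, j=0: a = 5·7 + 0 = 35.

35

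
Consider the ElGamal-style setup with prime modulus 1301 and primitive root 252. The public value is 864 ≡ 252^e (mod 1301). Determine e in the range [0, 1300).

Baby-step giant-step with m = ceil(sqrt(1300)) = 37.
Baby table (252^j mod 1301 for j=0..36):
  0:1  1:252  2:1056  3:708  4:179  5:874  6:379  7:535
  8:817  9:326  10:189  11:792  12:531  13:1110  14:5  15:1260
  16:76  17:938  18:895  19:467  20:594  21:73  22:182  23:329
  24:945  25:57  26:53  27:346  28:25  29:1096  30:380  31:787
  32:572  33:1034  34:368  35:365  36:910
Giant step factor: 252^(-37) ≡ 798 (mod 1301).
Scan 864·798^i mod 1301 for i = 0, 1, …:
  i=0: 864   i=1: 1243   i=2: 552   i=3: 758
  i=4: 1220   i=5: 412   i=6: 924   i=7: 986
  i=8: 1024   i=9: 124   i=10: 76
Match at i=10, j=16: e = 10·37 + 16 = 386.

386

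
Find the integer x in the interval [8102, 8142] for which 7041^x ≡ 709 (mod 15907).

8130

Compute 7041^8102 mod 15907 = 1070, then multiply by 7041 repeatedly:
  7041^8102=1070  7041^8103=9859  7041^8104=14978  7041^8105=12595  7041^8106=15777
  7041^8107=7276  7041^8108=9776  7041^8109=3227  7041^8110=6111  7041^8111=15023
  7041^8112=11300  7041^8113=12393  7041^8114=9218  7041^8115=3378  7041^8116=3533
  7041^8117=13212  7041^8118=1556  7041^8119=11780  7041^8120=3882  7041^8121=4936
  7041^8122=13488  7041^8123=4218  7041^8124=569  7041^8125=13672  7041^8126=11295
  7041^8127=9002  7041^8128=9594  7041^8129=10232  7041^8130=709
Found 709 at exponent 8130.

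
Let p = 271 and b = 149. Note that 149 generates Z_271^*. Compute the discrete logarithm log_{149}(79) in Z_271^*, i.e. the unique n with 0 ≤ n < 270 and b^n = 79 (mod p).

Baby-step giant-step with m = ceil(sqrt(270)) = 17.
Baby table (149^j mod 271 for j=0..16):
  0:1  1:149  2:250  3:123  4:170  5:127  6:224  7:43
  8:174  9:181  10:140  11:264  12:41  13:147  14:223  15:165
  16:195
Giant step factor: 149^(-17) ≡ 257 (mod 271).
Scan 79·257^i mod 271 for i = 0, 1, …:
  i=0: 79   i=1: 249   i=2: 37   i=3: 24
  i=4: 206   i=5: 97   i=6: 268   i=7: 42
  i=8: 225   i=9: 102   i=10: 198   i=11: 209
  i=12: 55   i=13: 43
Match at i=13, j=7: n = 13·17 + 7 = 228.

228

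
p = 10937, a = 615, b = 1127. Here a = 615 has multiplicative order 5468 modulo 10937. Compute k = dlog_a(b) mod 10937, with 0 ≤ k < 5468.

3730

Baby-step giant-step with m = ceil(sqrt(5468)) = 74.
Baby table (615^j mod 10937 for j=0..73):
  0:1  1:615  2:6367  3:259  4:6167  5:8503  6:1459  7:451
  8:3940  9:6023  10:7439  11:3319  12:6903  13:1789  14:6535  15:5146
  16:3997  17:8267  18:9437  19:7145  20:8438  21:5232  22:2202  23:8979
  24:9837  25:1594  26:6917  27:10399  28:8177  29:8772  30:2839  31:7002
  32:7989  33:2522  34:8913  35:2058  36:7915  37:760  38:8046  39:4766
  40:10911  41:5884  42:9450  43:4203  44:3713  45:8599  46:5814  47:10148
  48:6930  49:7457  50:3452  51:1202  52:6451  53:8171  54:5082  55:8385
  56:5448  57:3798  58:6189  59:159  60:10289  61:6149  62:8370  63:7160
  64:6726  65:2304  66:6087  67:3051  68:6138  69:1605  70:2745  71:3877
  72:89  73:50
Giant step factor: 615^(-74) ≡ 3513 (mod 10937).
Scan 1127·3513^i mod 10937 for i = 0, 1, …:
  i=0: 1127   i=1: 10894   i=2: 2059   i=3: 3910
  i=4: 9895   i=5: 3349   i=6: 7762   i=7: 1965
  i=8: 1798   i=9: 5725     …   i=49: 116
  i=50: 2839
Match at i=50, j=30: k = 50·74 + 30 = 3730.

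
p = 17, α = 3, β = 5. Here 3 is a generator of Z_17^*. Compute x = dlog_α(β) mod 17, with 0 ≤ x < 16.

5

Successive powers of 3 modulo 17:
  3^0=1  3^1=3  3^2=9  3^3=10  3^4=13  3^5=5
So 3^5 ≡ 5 (mod 17), giving x = 5.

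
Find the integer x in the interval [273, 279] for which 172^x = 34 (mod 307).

279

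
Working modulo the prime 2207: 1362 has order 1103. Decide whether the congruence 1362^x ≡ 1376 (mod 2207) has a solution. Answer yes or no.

no

1376 ∈ ⟨1362⟩ iff 1376^1103 ≡ 1 (mod 2207), since |⟨1362⟩| = 1103.
1376^1103 mod 2207 = 2206.
Since 2206 ≠ 1, 1376 does not lie in the subgroup.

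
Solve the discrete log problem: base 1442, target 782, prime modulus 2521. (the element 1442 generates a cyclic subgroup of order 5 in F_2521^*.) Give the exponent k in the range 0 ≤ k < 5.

Successive powers of 1442 modulo 2521:
  1442^0=1  1442^1=1442  1442^2=2060  1442^3=782
So 1442^3 ≡ 782 (mod 2521), giving k = 3.

3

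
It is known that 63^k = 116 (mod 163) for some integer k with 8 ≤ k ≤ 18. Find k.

11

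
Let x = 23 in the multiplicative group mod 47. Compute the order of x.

46

The order of 23 must divide p − 1 = 46 = 2 · 23.
Divisors: 1, 2, 23, 46.
Check each in increasing order: 23^1 ≡ 23;  23^2 ≡ 12;  23^23 ≡ 46;  23^46 ≡ 1.
Smallest exponent giving 1 is 46.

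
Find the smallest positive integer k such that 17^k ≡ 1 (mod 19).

The order of 17 must divide p − 1 = 18 = 2 · 3^2.
Divisors: 1, 2, 3, 6, 9, 18.
Check each in increasing order: 17^1 ≡ 17;  17^2 ≡ 4;  17^3 ≡ 11;  17^6 ≡ 7;  17^9 ≡ 1.
Smallest exponent giving 1 is 9.

9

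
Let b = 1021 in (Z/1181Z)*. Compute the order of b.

1180

The order of 1021 must divide p − 1 = 1180 = 2^2 · 5 · 59.
Divisors: 1, 2, 4, 5, 10, 20, 59, 118, 236, 295, 590, 1180.
Check each in increasing order: 1021^1 ≡ 1021;  1021^2 ≡ 799;  1021^4 ≡ 661;  1021^5 ≡ 530;  1021^10 ≡ 1003;  1021^20 ≡ 978;  1021^59 ≡ 1154;  1021^118 ≡ 729;  1021^236 ≡ 1172;  1021^295 ≡ 243;  1021^590 ≡ 1180;  1021^1180 ≡ 1.
Smallest exponent giving 1 is 1180.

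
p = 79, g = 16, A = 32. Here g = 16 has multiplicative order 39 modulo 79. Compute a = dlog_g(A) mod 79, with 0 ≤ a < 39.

11

Successive powers of 16 modulo 79:
  16^0=1  16^1=16  16^2=19  16^3=67  16^4=45  16^5=9
  16^6=65  16^7=13  16^8=50  16^9=10  16^10=2  16^11=32
So 16^11 ≡ 32 (mod 79), giving a = 11.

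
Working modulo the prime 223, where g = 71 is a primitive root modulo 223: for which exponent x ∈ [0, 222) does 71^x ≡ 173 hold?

Baby-step giant-step with m = ceil(sqrt(222)) = 15.
Baby table (71^j mod 223 for j=0..14):
  0:1  1:71  2:135  3:219  4:162  5:129  6:16  7:21
  8:153  9:159  10:139  11:57  12:33  13:113  14:218
Giant step factor: 71^(-15) ≡ 174 (mod 223).
Scan 173·174^i mod 223 for i = 0, 1, …:
  i=0: 173   i=1: 220   i=2: 147   i=3: 156
  i=4: 161   i=5: 139
Match at i=5, j=10: x = 5·15 + 10 = 85.

85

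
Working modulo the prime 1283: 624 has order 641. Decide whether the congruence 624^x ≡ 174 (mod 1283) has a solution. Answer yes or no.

no

174 ∈ ⟨624⟩ iff 174^641 ≡ 1 (mod 1283), since |⟨624⟩| = 641.
174^641 mod 1283 = 1282.
Since 1282 ≠ 1, 174 does not lie in the subgroup.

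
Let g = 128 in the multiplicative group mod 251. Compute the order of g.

50

The order of 128 must divide p − 1 = 250 = 2 · 5^3.
Divisors: 1, 2, 5, 10, 25, 50, 125, 250.
Check each in increasing order: 128^1 ≡ 128;  128^2 ≡ 69;  128^5 ≡ 231;  128^10 ≡ 149;  128^25 ≡ 250;  128^50 ≡ 1.
Smallest exponent giving 1 is 50.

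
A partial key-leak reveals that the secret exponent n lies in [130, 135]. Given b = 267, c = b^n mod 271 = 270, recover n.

135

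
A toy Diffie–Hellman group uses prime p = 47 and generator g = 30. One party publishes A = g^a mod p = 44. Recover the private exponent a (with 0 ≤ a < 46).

Successive powers of 30 modulo 47:
  30^0=1  30^1=30  30^2=7  30^3=22  30^4=2  30^5=13
  30^6=14  30^7=44
So 30^7 ≡ 44 (mod 47), giving a = 7.

7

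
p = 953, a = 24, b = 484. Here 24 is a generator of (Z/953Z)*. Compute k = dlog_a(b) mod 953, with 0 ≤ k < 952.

678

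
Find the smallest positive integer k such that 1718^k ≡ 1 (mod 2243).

The order of 1718 must divide p − 1 = 2242 = 2 · 19 · 59.
Divisors: 1, 2, 19, 38, 59, 118, 1121, 2242.
Check each in increasing order: 1718^1 ≡ 1718;  1718^2 ≡ 1979;  1718^19 ≡ 294;  1718^38 ≡ 1202;  1718^59 ≡ 910;  1718^118 ≡ 433;  1718^1121 ≡ 2242;  1718^2242 ≡ 1.
Smallest exponent giving 1 is 2242.

2242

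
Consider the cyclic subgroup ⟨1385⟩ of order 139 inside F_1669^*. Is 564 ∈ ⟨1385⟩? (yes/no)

564 ∈ ⟨1385⟩ iff 564^139 ≡ 1 (mod 1669), since |⟨1385⟩| = 139.
564^139 mod 1669 = 248.
Since 248 ≠ 1, 564 does not lie in the subgroup.

no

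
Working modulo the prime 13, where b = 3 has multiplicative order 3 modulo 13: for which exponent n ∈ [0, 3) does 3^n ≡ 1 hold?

0

Successive powers of 3 modulo 13:
  3^0=1
So 3^0 ≡ 1 (mod 13), giving n = 0.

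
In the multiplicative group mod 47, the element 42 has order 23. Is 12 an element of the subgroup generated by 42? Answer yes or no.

yes

⟨42⟩ has order 23; its elements mod 47 are {1, 2, 3, 4, 6, 7, 8, 9, 12, 14, 16, 17, 18, 21, 24, 25, 27, 28, 32, 34, 36, 37, 42}.
12 is in this set.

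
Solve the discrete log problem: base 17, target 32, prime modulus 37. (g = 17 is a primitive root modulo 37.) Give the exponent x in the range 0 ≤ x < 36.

Successive powers of 17 modulo 37:
  17^0=1  17^1=17  17^2=30  17^3=29  17^4=12  17^5=19
  17^6=27  17^7=15  17^8=33  17^9=6  17^10=28  17^11=32
So 17^11 ≡ 32 (mod 37), giving x = 11.

11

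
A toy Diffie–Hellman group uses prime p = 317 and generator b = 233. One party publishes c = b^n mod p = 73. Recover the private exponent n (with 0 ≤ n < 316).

210

Baby-step giant-step with m = ceil(sqrt(316)) = 18.
Baby table (233^j mod 317 for j=0..17):
  0:1  1:233  2:82  3:86  4:67  5:78  6:105  7:56
  8:51  9:154  10:61  11:265  12:247  13:174  14:283  15:3
  16:65  17:246
Giant step factor: 233^(-18) ≡ 274 (mod 317).
Scan 73·274^i mod 317 for i = 0, 1, …:
  i=0: 73   i=1: 31   i=2: 252   i=3: 259
  i=4: 275   i=5: 221   i=6: 7   i=7: 16
  i=8: 263   i=9: 103   i=10: 9   i=11: 247
Match at i=11, j=12: n = 11·18 + 12 = 210.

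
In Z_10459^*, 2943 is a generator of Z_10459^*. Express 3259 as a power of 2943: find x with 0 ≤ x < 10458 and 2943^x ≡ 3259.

Baby-step giant-step with m = ceil(sqrt(10458)) = 103.
Baby table (2943^j mod 10459 for j=0..102):
  0:1  1:2943  2:1197  3:8547  4:10385  5:1857  6:5553  7:5521
  8:5476  9:9008  10:7438  11:9806  12:2677  13:2784  14:3915  15:6486
  16:623  17:3164  18:3142  19:1150  20:6193  21:6421  22:8049  23:9031
  24:1914  25:5960  26:537  27:1082  28:4790  29:8697  30:2098  31:3604
  32:1146  33:4880  34:1633  35:5238  36:9327  37:4945  38:4666  39:9830
  40:96  41:135  42:10322  43:4710  44:3355  45:469  46:10138  47:7066
  48:2746  49:7130  50:2836  51:66  52:5976  53:5789  54:9775  55:5575
  56:7513  57:433  58:8780  59:5810  60:8824  61:9794  62:9197  63:9338
  64:5941  65:7374  66:9716  67:9741  68:10103  69:8651  70:2687  71:837
  72:5426  73:8284  74:10342  75:816  76:6377  77:4065  78:8658  79:2370
  80:9216  81:2501  82:7766  83:2423  84:8310  85:3188  86:561  87:8960
  88:2141  89:4645  90:322  91:6336  92:8910  93:1417  94:7549  95:1791
  96:10036  97:10191  98:6160  99:3433  100:10384  101:9373  102:4356
Giant step factor: 2943^(-103) ≡ 515 (mod 10459).
Scan 3259·515^i mod 10459 for i = 0, 1, …:
  i=0: 3259   i=1: 4945
Match at i=1, j=37: x = 1·103 + 37 = 140.

140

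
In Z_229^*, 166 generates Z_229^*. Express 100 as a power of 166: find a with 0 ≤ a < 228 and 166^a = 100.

Baby-step giant-step with m = ceil(sqrt(228)) = 16.
Baby table (166^j mod 229 for j=0..15):
  0:1  1:166  2:76  3:21  4:51  5:222  6:212  7:155
  8:82  9:101  10:49  11:119  12:60  13:113  14:209  15:115
Giant step factor: 166^(-16) ≡ 149 (mod 229).
Scan 100·149^i mod 229 for i = 0, 1, …:
  i=0: 100   i=1: 15   i=2: 174   i=3: 49
Match at i=3, j=10: a = 3·16 + 10 = 58.

58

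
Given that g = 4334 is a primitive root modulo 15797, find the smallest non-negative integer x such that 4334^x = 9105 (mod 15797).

2406

Baby-step giant-step with m = ceil(sqrt(15796)) = 126.
Baby table (4334^j mod 15797 for j=0..125):
  0:1  1:4334  2:923  3:3641  4:14688  5:11679  6:3198  7:6163
  8:13512  9:1529  10:7743  11:5334  12:6545  13:10415  14:6581  15:8469
  16:8215  17:13169  18:15682  19:7094  20:4434  21:7804  22:1159  23:15457
  24:11358  25:2120  26:10023  27:13729  28:9984  29:2673  30:5581  31:2847
  32:1441  33:5479  34:3095  35:2077  36:13225  37:5634  38:11391  39:2969
  40:8888  41:7506  42:4981  43:8952  44:536  45:865  46:5021  47:8545
  48:5862  49:4332  50:8052  51:1795  52:7406  53:13897  54:11434  55:15564
  56:1186  57:6099  58:4685  59:5645  60:11674  61:13122  62:1548  63:11104
  64:7074  65:12536  66:5141  67:7324  68:6043  69:14733  70:1348  71:13139
  72:12038  73:10998  74:5783  75:9480  76:14120  77:14299  78:235  79:7482
  80:11544  81:2597  82:7934  83:11684  84:9071  85:10778  86:123  87:11781
  88:2950  89:5527  90:5766  91:14787  92:14226  93:15590  94:3291  95:14300
  96:4569  97:8405  98:15185  99:1488  100:3816  101:14882  102:15234  103:8493
  104:1652  105:3727  106:8284  107:12072  108:384  109:5571  110:6898  111:8008
  112:663  113:14185  114:11663  115:12839  116:7192  117:2647  118:3476  119:10443
  120:1557  121:2719  122:15381  123:13711  124:10957  125:1856
Giant step factor: 4334^(-126) ≡ 7016 (mod 15797).
Scan 9105·7016^i mod 15797 for i = 0, 1, …:
  i=0: 9105   i=1: 13409   i=2: 6409   i=3: 7282
  i=4: 3014   i=5: 9838   i=6: 6315   i=7: 11252
  i=8: 6423   i=9: 10724     …   i=18: 10509
  i=19: 6545
Match at i=19, j=12: x = 19·126 + 12 = 2406.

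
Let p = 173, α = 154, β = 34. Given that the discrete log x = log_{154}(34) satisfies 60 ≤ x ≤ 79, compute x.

70

Compute 154^60 mod 173 = 169, then multiply by 154 repeatedly:
  154^60=169  154^61=76  154^62=113  154^63=102  154^64=138
  154^65=146  154^66=167  154^67=114  154^68=83  154^69=153
  154^70=34
Found 34 at exponent 70.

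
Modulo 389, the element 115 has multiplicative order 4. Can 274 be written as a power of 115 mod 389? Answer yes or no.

⟨115⟩ has order 4; its elements mod 389 are {1, 115, 274, 388}.
274 is in this set.

yes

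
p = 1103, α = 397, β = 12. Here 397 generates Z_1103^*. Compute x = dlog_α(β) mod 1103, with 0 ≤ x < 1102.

848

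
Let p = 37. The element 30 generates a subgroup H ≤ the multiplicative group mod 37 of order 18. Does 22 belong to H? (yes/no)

no

22 ∈ ⟨30⟩ iff 22^18 ≡ 1 (mod 37), since |⟨30⟩| = 18.
22^18 mod 37 = 36.
Since 36 ≠ 1, 22 does not lie in the subgroup.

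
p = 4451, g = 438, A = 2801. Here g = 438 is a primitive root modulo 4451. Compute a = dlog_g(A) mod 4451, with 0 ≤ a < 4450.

Baby-step giant-step with m = ceil(sqrt(4450)) = 67.
Baby table (438^j mod 4451 for j=0..66):
  0:1  1:438  2:451  3:1694  4:3106  5:2873  6:3192  7:482
  8:1919  9:3734  10:1975  11:1556  12:525  13:2949  14:872  15:3601
  16:1584  17:3887  18:2224  19:3794  20:1549  21:1910  22:4243  23:2367
  24:4114  25:3728  26:3798  27:3301  28:3714  29:2117  30:1438  31:2253
  32:3143  33:1275  34:2075  35:846  36:1115  37:3211  38:4353  39:1586
  40:312  41:3126  42:2731  43:3310  44:3205  45:1725  46:3331  47:3501
  48:2294  49:3297  50:1962  51:313  52:3564  53:3182  54:553  55:1860
  56:147  57:2072  58:3983  59:4213  60:2580  61:3937  62:1869  63:4089
  64:1680  65:1425  66:1010
Giant step factor: 438^(-67) ≡ 18 (mod 4451).
Scan 2801·18^i mod 4451 for i = 0, 1, …:
  i=0: 2801   i=1: 1457   i=2: 3971   i=3: 262
  i=4: 265   i=5: 319   i=6: 1291   i=7: 983
  i=8: 4341   i=9: 2471     …   i=17: 4319
  i=18: 2075
Match at i=18, j=34: a = 18·67 + 34 = 1240.

1240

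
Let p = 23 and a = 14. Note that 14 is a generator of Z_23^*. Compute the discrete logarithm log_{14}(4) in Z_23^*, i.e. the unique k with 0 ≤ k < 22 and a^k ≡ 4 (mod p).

18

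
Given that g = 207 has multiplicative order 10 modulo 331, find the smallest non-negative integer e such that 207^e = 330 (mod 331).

5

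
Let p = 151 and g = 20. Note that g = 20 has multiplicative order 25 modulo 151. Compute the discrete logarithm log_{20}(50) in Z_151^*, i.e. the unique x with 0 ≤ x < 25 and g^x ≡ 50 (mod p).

22

Successive powers of 20 modulo 151:
  20^0=1  20^1=20  20^2=98  20^3=148  20^4=91  20^5=8
  20^6=9  20^7=29  20^8=127  20^9=124  20^10=64  20^11=72
  20^12=81  20^13=110  20^14=86  20^15=59  20^16=123  20^17=44
  20^18=125  20^19=84  20^20=19  20^21=78  20^22=50
So 20^22 ≡ 50 (mod 151), giving x = 22.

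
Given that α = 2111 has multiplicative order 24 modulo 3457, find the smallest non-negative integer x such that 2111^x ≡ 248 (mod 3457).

2

Successive powers of 2111 modulo 3457:
  2111^0=1  2111^1=2111  2111^2=248
So 2111^2 ≡ 248 (mod 3457), giving x = 2.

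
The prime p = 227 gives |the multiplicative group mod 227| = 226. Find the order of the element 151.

226

The order of 151 must divide p − 1 = 226 = 2 · 113.
Divisors: 1, 2, 113, 226.
Check each in increasing order: 151^1 ≡ 151;  151^2 ≡ 101;  151^113 ≡ 226;  151^226 ≡ 1.
Smallest exponent giving 1 is 226.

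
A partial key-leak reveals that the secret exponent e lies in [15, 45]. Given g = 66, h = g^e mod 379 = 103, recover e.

34

Compute 66^15 mod 379 = 27, then multiply by 66 repeatedly:
  66^15=27  66^16=266  66^17=122  66^18=93  66^19=74
  66^20=336  66^21=194  66^22=297  66^23=273  66^24=205
  66^25=265  66^26=56  66^27=285  66^28=239  66^29=235
  66^30=350  66^31=360  66^32=262  66^33=237  66^34=103
Found 103 at exponent 34.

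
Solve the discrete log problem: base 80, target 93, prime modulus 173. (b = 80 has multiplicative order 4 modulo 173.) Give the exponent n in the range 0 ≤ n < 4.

3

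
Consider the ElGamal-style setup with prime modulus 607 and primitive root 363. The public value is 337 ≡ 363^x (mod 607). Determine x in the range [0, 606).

Baby-step giant-step with m = ceil(sqrt(606)) = 25.
Baby table (363^j mod 607 for j=0..24):
  0:1  1:363  2:50  3:547  4:72  5:35  6:565  7:536
  8:328  9:92  10:11  11:351  12:550  13:554  14:185  15:385
  16:145  17:433  18:573  19:405  20:121  21:219  22:587  23:24
  24:214
Giant step factor: 363^(-25) ≡ 130 (mod 607).
Scan 337·130^i mod 607 for i = 0, 1, …:
  i=0: 337   i=1: 106   i=2: 426   i=3: 143
  i=4: 380   i=5: 233   i=6: 547
Match at i=6, j=3: x = 6·25 + 3 = 153.

153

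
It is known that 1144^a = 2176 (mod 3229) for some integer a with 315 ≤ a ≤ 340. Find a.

337

Compute 1144^315 mod 3229 = 1000, then multiply by 1144 repeatedly:
  1144^315=1000  1144^316=934  1144^317=2926  1144^318=2100  1144^319=24
  1144^320=1624  1144^321=1181  1144^322=1342  1144^323=1473  1144^324=2803
  1144^325=235  1144^326=833  1144^327=397  1144^328=2108  1144^329=2718
  1144^330=3094  1144^331=552  1144^332=1833  1144^333=1331  1144^334=1805
  1144^335=1589  1144^336=3118  1144^337=2176
Found 2176 at exponent 337.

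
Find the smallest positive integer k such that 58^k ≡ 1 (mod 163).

3

The order of 58 must divide p − 1 = 162 = 2 · 3^4.
Divisors: 1, 2, 3, 6, 9, 18, 27, 54, 81, 162.
Check each in increasing order: 58^1 ≡ 58;  58^2 ≡ 104;  58^3 ≡ 1.
Smallest exponent giving 1 is 3.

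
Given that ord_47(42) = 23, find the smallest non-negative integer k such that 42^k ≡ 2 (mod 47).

18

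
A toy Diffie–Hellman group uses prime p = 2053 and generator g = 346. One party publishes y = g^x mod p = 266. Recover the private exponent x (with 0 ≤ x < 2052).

Baby-step giant-step with m = ceil(sqrt(2052)) = 46.
Baby table (346^j mod 2053 for j=0..45):
  0:1  1:346  2:642  3:408  4:1564  5:1205  6:171  7:1682
  8:973  9:2019  10:554  11:755  12:499  13:202  14:90  15:345
  16:296  17:1819  18:1156  19:1694  20:1019  21:1511  22:1344  23:1046
  24:588  25:201  26:1797  27:1756  28:1941  29:255  30:2004  31:1523
  32:1390  33:538  34:1378  35:492  36:1886  37:1755  38:1595  39:1666
  40:1596  41:2012  42:185  43:367  44:1749  45:1572
Giant step factor: 346^(-46) ≡ 602 (mod 2053).
Scan 266·602^i mod 2053 for i = 0, 1, …:
  i=0: 266   i=1: 2051   i=2: 849   i=3: 1954
  i=4: 1992   i=5: 232   i=6: 60   i=7: 1219
  i=8: 917   i=9: 1830     …   i=19: 494
  i=20: 1756
Match at i=20, j=27: x = 20·46 + 27 = 947.

947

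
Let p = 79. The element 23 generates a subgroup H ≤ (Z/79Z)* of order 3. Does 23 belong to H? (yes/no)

yes

23 ∈ ⟨23⟩ iff 23^3 ≡ 1 (mod 79), since |⟨23⟩| = 3.
23^3 mod 79 = 1.
Since 1 = 1, 23 lies in the subgroup.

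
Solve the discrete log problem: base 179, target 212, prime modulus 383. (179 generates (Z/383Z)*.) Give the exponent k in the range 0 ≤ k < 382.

265

Baby-step giant-step with m = ceil(sqrt(382)) = 20.
Baby table (179^j mod 383 for j=0..19):
  0:1  1:179  2:252  3:297  4:309  5:159  6:119  7:236
  8:114  9:107  10:3  11:154  12:373  13:125  14:161  15:94
  16:357  17:325  18:342  19:321
Giant step factor: 179^(-20) ≡ 298 (mod 383).
Scan 212·298^i mod 383 for i = 0, 1, …:
  i=0: 212   i=1: 364   i=2: 83   i=3: 222
  i=4: 280   i=5: 329   i=6: 377   i=7: 127
  i=8: 312   i=9: 290   i=10: 245   i=11: 240
  i=12: 282   i=13: 159
Match at i=13, j=5: k = 13·20 + 5 = 265.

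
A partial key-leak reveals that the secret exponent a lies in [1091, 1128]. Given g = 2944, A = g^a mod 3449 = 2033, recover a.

1103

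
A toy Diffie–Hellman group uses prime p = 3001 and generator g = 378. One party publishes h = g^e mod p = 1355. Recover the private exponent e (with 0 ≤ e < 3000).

Baby-step giant-step with m = ceil(sqrt(3000)) = 55.
Baby table (378^j mod 3001 for j=0..54):
  0:1  1:378  2:1837  3:1155  4:1445  5:28  6:1581  7:419
  8:2330  9:1447  10:784  11:2254  12:2729  13:2219  14:1503  15:945
  16:91  17:1387  18:2112  19:70  20:2452  21:2548  22:2824  23:2117
  24:1960  25:2634  26:2321  27:1046  28:2257  29:862  30:1728  31:1967
  32:2279  33:175  34:128  35:368  36:1058  37:791  38:1899  39:583
  40:1301  41:2615  42:1141  43:2155  44:1319  45:416  46:1196  47:1938
  48:320  49:920  50:2645  51:477  52:246  53:2958  54:1752
Giant step factor: 378^(-55) ≡ 2180 (mod 3001).
Scan 1355·2180^i mod 3001 for i = 0, 1, …:
  i=0: 1355   i=1: 916   i=2: 1215   i=3: 1818
  i=4: 1920   i=5: 2206   i=6: 1478   i=7: 1967
Match at i=7, j=31: e = 7·55 + 31 = 416.

416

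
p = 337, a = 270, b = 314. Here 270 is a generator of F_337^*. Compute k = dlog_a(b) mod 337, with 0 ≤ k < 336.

Baby-step giant-step with m = ceil(sqrt(336)) = 19.
Baby table (270^j mod 337 for j=0..18):
  0:1  1:270  2:108  3:178  4:206  5:15  6:6  7:272
  8:311  9:57  10:225  11:90  12:36  13:284  14:181  15:5
  16:2  17:203  18:216
Giant step factor: 270^(-19) ≡ 71 (mod 337).
Scan 314·71^i mod 337 for i = 0, 1, …:
  i=0: 314   i=1: 52   i=2: 322   i=3: 283
  i=4: 210   i=5: 82   i=6: 93   i=7: 200
  i=8: 46   i=9: 233   i=10: 30   i=11: 108
Match at i=11, j=2: k = 11·19 + 2 = 211.

211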